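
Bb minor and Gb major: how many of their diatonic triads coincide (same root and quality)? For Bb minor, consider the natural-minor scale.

4

Diatonic triads of Bb minor (natural minor): Bb minor (i), C diminished (ii°), Db major (III), Eb minor (iv), F minor (v), Gb major (VI), Ab major (VII).
Diatonic triads of Gb major: Gb major (I), Ab minor (ii), Bb minor (iii), Cb major (IV), Db major (V), Eb minor (vi), F diminished (vii°).
Matching root and quality in both lists: Bb minor, Db major, Eb minor, Gb major.
That gives 4 common triads.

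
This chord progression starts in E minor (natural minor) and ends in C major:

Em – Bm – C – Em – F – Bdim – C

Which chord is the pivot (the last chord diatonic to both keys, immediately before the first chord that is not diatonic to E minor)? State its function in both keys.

Chords diatonic to E minor: Em, F♯dim, G, Am, Bm, C, D.
Reading the progression, the first chord not in that set is F, so the modulation leaves E minor there.
The chord immediately before F is Em, which is diatonic to both keys: i in E minor and iii in C major.

Em — i in E minor, iii in C major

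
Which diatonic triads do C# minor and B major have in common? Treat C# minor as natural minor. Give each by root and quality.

C#m, E, G#m, B

Triads in C# minor (natural minor): C# minor (i), D# diminished (ii°), E major (III), F# minor (iv), G# minor (v), A major (VI), B major (VII).
Triads in B major: B major (I), C# minor (ii), D# minor (iii), E major (IV), F# major (V), G# minor (vi), A# diminished (vii°).
Shared triads with their functions: C# minor (i in C# minor, ii in B major); E major (III in C# minor, IV in B major); G# minor (v in C# minor, vi in B major); B major (VII in C# minor, I in B major).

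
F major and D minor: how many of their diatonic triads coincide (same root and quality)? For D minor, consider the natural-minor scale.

7

Diatonic triads of F major: F (I), Gm (ii), Am (iii), B♭ (IV), C (V), Dm (vi), Edim (vii°).
Diatonic triads of D minor (natural minor): Dm (i), Edim (ii°), F (III), Gm (iv), Am (v), B♭ (VI), C (VII).
Matching root and quality in both lists: F, Gm, Am, B♭, C, Dm, Edim.
That gives 7 common triads.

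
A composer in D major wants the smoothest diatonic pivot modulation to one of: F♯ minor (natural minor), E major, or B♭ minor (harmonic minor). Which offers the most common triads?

F♯ minor

Triads of D major: D major (I), E minor (ii), F♯ minor (iii), G major (IV), A major (V), B minor (vi), C♯ diminished (vii°).
F♯ minor (natural minor) shares 4: D, F♯m, A, Bm.
E major shares 2: F♯m, A.
B♭ minor (harmonic minor) shares 0: none.
The most common triads (4) are shared with F♯ minor.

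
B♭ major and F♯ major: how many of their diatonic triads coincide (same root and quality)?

0

Diatonic triads of B♭ major: B♭ (I), Cm (ii), Dm (iii), E♭ (IV), F (V), Gm (vi), Adim (vii°).
Diatonic triads of F♯ major: F♯ (I), G♯m (ii), A♯m (iii), B (IV), C♯ (V), D♯m (vi), E♯dim (vii°).
No triad has the same root and quality in both keys.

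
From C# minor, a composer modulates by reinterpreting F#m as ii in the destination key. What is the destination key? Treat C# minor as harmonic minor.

E major

The numeral ii denotes a minor triad on scale degree 2. With F# on degree 2, the tonic of the new key is E.
Degree 2 carries a minor triad in major keys, so the destination is E major.
Check: the diatonic triads of E major are E (I), F#m (ii), G#m (iii), A (IV), B (V), C#m (vi), D#dim (vii°) — F#m is indeed ii.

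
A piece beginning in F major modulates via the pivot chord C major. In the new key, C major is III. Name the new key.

The numeral III denotes a major triad on scale degree 3. With C on degree 3, the tonic of the new key is A.
Degree 3 carries a major triad in natural-minor keys, so the destination is A minor.
Check: the diatonic triads of A minor (natural minor) are Am (i), Bdim (ii°), C (III), Dm (iv), Em (v), F (VI), G (VII) — C major is indeed III.

A minor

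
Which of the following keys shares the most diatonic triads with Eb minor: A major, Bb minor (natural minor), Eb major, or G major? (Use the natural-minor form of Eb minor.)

Triads of Eb minor (natural minor): Eb minor (i), F diminished (ii°), Gb major (III), Ab minor (iv), Bb minor (v), Cb major (VI), Db major (VII).
A major shares 0: none.
Bb minor (natural minor) shares 4: Ebm, Gb, Bbm, Db.
Eb major shares 0: none.
G major shares 0: none.
The most common triads (4) are shared with Bb minor.

Bb minor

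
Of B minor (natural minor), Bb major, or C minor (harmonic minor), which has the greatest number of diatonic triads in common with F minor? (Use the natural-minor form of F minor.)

Triads of F minor (natural minor): F minor (i), G diminished (ii°), Ab major (III), Bb minor (iv), C minor (v), Db major (VI), Eb major (VII).
B minor (natural minor) shares 0: none.
Bb major shares 2: Cm, Eb.
C minor (harmonic minor) shares 3: Fm, Ab, Cm.
The most common triads (3) are shared with C minor.

C minor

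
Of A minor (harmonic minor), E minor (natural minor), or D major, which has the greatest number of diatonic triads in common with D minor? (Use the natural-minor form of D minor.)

A minor

Triads of D minor (natural minor): Dm (i), Edim (ii°), F (III), Gm (iv), Am (v), Bb (VI), C (VII).
A minor (harmonic minor) shares 3: Dm, F, Am.
E minor (natural minor) shares 2: Am, C.
D major shares 0: none.
The most common triads (3) are shared with A minor.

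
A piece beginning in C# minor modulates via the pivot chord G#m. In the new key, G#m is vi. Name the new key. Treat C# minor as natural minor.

The numeral vi denotes a minor triad on scale degree 6. With G# on degree 6, the tonic of the new key is B.
Degree 6 carries a minor triad in major keys, so the destination is B major.
Check: the diatonic triads of B major are B (I), C#m (ii), D#m (iii), E (IV), F# (V), G#m (vi), A#dim (vii°) — G#m is indeed vi.

B major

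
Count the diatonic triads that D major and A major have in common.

Diatonic triads of D major: D (I), Em (ii), F#m (iii), G (IV), A (V), Bm (vi), C#dim (vii°).
Diatonic triads of A major: A (I), Bm (ii), C#m (iii), D (IV), E (V), F#m (vi), G#dim (vii°).
Matching root and quality in both lists: D, F#m, A, Bm.
That gives 4 common triads.

4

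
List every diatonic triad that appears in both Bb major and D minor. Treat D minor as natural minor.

Triads in Bb major: Bb (I), Cm (ii), Dm (iii), Eb (IV), F (V), Gm (vi), Adim (vii°).
Triads in D minor (natural minor): Dm (i), Edim (ii°), F (III), Gm (iv), Am (v), Bb (VI), C (VII).
Shared triads with their functions: Bb (I in Bb major, VI in D minor); Dm (iii in Bb major, i in D minor); F (V in Bb major, III in D minor); Gm (vi in Bb major, iv in D minor).

Bb, Dm, F, Gm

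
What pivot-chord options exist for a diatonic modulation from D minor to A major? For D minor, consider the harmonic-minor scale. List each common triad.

Triads in D minor (harmonic minor): Dm (i), Edim (ii°), Faug (III+), Gm (iv), A (V), Bb (VI), C#dim (vii°).
Triads in A major: A (I), Bm (ii), C#m (iii), D (IV), E (V), F#m (vi), G#dim (vii°).
Shared triads with their functions: A (V in D minor, I in A major).

A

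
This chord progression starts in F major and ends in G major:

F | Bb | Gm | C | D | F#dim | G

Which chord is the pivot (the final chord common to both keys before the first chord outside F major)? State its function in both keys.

Chords diatonic to F major: F, Gm, Am, Bb, C, Dm, Edim.
Reading the progression, the first chord not in that set is D, so the modulation leaves F major there.
The chord immediately before D is C, which is diatonic to both keys: V in F major and IV in G major.

C — V in F major, IV in G major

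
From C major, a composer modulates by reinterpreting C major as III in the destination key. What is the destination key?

The numeral III denotes a major triad on scale degree 3. With C on degree 3, the tonic of the new key is A.
Degree 3 carries a major triad in natural-minor keys, so the destination is A minor.
Check: the diatonic triads of A minor (natural minor) are Am (i), Bdim (ii°), C (III), Dm (iv), Em (v), F (VI), G (VII) — C major is indeed III.

A minor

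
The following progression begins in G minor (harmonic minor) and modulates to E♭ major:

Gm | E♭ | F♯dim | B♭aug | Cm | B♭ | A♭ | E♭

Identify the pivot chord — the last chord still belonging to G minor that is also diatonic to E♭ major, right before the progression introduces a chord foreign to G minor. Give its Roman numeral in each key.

Chords diatonic to G minor: Gm, Adim, B♭aug, Cm, D, E♭, F♯dim.
Reading the progression, the first chord not in that set is B♭, so the modulation leaves G minor there.
The chord immediately before B♭ is Cm, which is diatonic to both keys: iv in G minor and vi in E♭ major.

Cm — iv in G minor, vi in E♭ major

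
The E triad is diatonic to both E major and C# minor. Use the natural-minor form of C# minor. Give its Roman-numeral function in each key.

I in E major; III in C# minor

The scale of E major is E F# G# A B C# D#; E is degree 1, and the triad built there (E-G#-B) is major, so it is I.
The scale of C# minor (natural minor) is C# D# E F# G# A B; E is degree 3, and the triad built there (E-G#-B) is major, so it is III.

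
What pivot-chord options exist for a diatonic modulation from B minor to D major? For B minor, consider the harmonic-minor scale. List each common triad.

Bm, C#dim, Em, G

Triads in B minor (harmonic minor): Bm (i), C#dim (ii°), Daug (III+), Em (iv), F# (V), G (VI), A#dim (vii°).
Triads in D major: D (I), Em (ii), F#m (iii), G (IV), A (V), Bm (vi), C#dim (vii°).
Shared triads with their functions: Bm (i in B minor, vi in D major); C#dim (ii° in B minor, vii° in D major); Em (iv in B minor, ii in D major); G (VI in B minor, IV in D major).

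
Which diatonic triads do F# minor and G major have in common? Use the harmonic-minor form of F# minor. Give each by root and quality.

Bm, D

Triads in F# minor (harmonic minor): F#m (i), G#dim (ii°), Aaug (III+), Bm (iv), C# (V), D (VI), E#dim (vii°).
Triads in G major: G (I), Am (ii), Bm (iii), C (IV), D (V), Em (vi), F#dim (vii°).
Shared triads with their functions: Bm (iv in F# minor, iii in G major); D (VI in F# minor, V in G major).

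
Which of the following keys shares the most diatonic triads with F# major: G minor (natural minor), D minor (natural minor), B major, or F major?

B major

Triads of F# major: F# major (I), G# minor (ii), A# minor (iii), B major (IV), C# major (V), D# minor (vi), E# diminished (vii°).
G minor (natural minor) shares 0: none.
D minor (natural minor) shares 0: none.
B major shares 4: F#, G#m, B, D#m.
F major shares 0: none.
The most common triads (4) are shared with B major.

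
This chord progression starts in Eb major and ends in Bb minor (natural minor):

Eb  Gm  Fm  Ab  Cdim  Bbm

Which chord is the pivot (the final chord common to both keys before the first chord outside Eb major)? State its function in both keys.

Chords diatonic to Eb major: Eb, Fm, Gm, Ab, Bb, Cm, Ddim.
Reading the progression, the first chord not in that set is Cdim, so the modulation leaves Eb major there.
The chord immediately before Cdim is Ab, which is diatonic to both keys: IV in Eb major and VII in Bb minor.

Ab — IV in Eb major, VII in Bb minor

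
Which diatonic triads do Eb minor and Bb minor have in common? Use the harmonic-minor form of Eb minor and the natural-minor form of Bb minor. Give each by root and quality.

Ebm

Triads in Eb minor (harmonic minor): Ebm (i), Fdim (ii°), Gbaug (III+), Abm (iv), Bb (V), Cb (VI), Ddim (vii°).
Triads in Bb minor (natural minor): Bbm (i), Cdim (ii°), Db (III), Ebm (iv), Fm (v), Gb (VI), Ab (VII).
Shared triads with their functions: Ebm (i in Eb minor, iv in Bb minor).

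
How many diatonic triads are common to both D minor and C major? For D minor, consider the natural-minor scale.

4

Diatonic triads of D minor (natural minor): D minor (i), E diminished (ii°), F major (III), G minor (iv), A minor (v), Bb major (VI), C major (VII).
Diatonic triads of C major: C major (I), D minor (ii), E minor (iii), F major (IV), G major (V), A minor (vi), B diminished (vii°).
Matching root and quality in both lists: D minor, F major, A minor, C major.
That gives 4 common triads.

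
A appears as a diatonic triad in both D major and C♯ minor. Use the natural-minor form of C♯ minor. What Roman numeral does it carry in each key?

V in D major; VI in C♯ minor

The scale of D major is D E F♯ G A B C♯; A is degree 5, and the triad built there (A-C♯-E) is major, so it is V.
The scale of C♯ minor (natural minor) is C♯ D♯ E F♯ G♯ A B; A is degree 6, and the triad built there (A-C♯-E) is major, so it is VI.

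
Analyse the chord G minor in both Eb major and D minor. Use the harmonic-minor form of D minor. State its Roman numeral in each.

The scale of Eb major is Eb F G Ab Bb C D; G is degree 3, and the triad built there (G-Bb-D) is minor, so it is iii.
The scale of D minor (harmonic minor) is D E F G A Bb C#; G is degree 4, and the triad built there (G-Bb-D) is minor, so it is iv.

iii in Eb major; iv in D minor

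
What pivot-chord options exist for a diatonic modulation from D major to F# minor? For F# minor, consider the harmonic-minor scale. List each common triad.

Triads in D major: D (I), Em (ii), F#m (iii), G (IV), A (V), Bm (vi), C#dim (vii°).
Triads in F# minor (harmonic minor): F#m (i), G#dim (ii°), Aaug (III+), Bm (iv), C# (V), D (VI), E#dim (vii°).
Shared triads with their functions: D (I in D major, VI in F# minor); F#m (iii in D major, i in F# minor); Bm (vi in D major, iv in F# minor).

D, F#m, Bm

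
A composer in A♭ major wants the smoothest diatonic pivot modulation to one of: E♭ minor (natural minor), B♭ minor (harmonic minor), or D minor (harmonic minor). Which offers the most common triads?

Triads of A♭ major: A♭ major (I), B♭ minor (ii), C minor (iii), D♭ major (IV), E♭ major (V), F minor (vi), G diminished (vii°).
E♭ minor (natural minor) shares 2: B♭m, D♭.
B♭ minor (harmonic minor) shares 1: B♭m.
D minor (harmonic minor) shares 0: none.
The most common triads (2) are shared with E♭ minor.

E♭ minor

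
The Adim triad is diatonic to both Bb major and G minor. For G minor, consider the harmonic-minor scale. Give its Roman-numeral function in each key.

vii° in Bb major; ii° in G minor

The scale of Bb major is Bb C D Eb F G A; A is degree 7, and the triad built there (A-C-Eb) is diminished, so it is vii°.
The scale of G minor (harmonic minor) is G A Bb C D Eb F#; A is degree 2, and the triad built there (A-C-Eb) is diminished, so it is ii°.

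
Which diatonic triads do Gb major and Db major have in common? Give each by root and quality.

Triads in Gb major: Gb (I), Abm (ii), Bbm (iii), Cb (IV), Db (V), Ebm (vi), Fdim (vii°).
Triads in Db major: Db (I), Ebm (ii), Fm (iii), Gb (IV), Ab (V), Bbm (vi), Cdim (vii°).
Shared triads with their functions: Gb (I in Gb major, IV in Db major); Bbm (iii in Gb major, vi in Db major); Db (V in Gb major, I in Db major); Ebm (vi in Gb major, ii in Db major).

Gb, Bbm, Db, Ebm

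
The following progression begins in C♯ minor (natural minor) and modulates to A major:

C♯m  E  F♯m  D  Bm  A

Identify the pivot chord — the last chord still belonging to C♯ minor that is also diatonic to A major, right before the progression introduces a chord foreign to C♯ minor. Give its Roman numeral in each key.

F♯m — iv in C♯ minor, vi in A major

Chords diatonic to C♯ minor: C♯m, D♯dim, E, F♯m, G♯m, A, B.
Reading the progression, the first chord not in that set is D, so the modulation leaves C♯ minor there.
The chord immediately before D is F♯m, which is diatonic to both keys: iv in C♯ minor and vi in A major.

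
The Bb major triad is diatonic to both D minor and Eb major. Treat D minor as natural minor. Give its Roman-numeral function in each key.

VI in D minor; V in Eb major

The scale of D minor (natural minor) is D E F G A Bb C; Bb is degree 6, and the triad built there (Bb-D-F) is major, so it is VI.
The scale of Eb major is Eb F G Ab Bb C D; Bb is degree 5, and the triad built there (Bb-D-F) is major, so it is V.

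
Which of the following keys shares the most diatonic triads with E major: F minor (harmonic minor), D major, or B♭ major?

Triads of E major: E major (I), F♯ minor (ii), G♯ minor (iii), A major (IV), B major (V), C♯ minor (vi), D♯ diminished (vii°).
F minor (harmonic minor) shares 0: none.
D major shares 2: F♯m, A.
B♭ major shares 0: none.
The most common triads (2) are shared with D major.

D major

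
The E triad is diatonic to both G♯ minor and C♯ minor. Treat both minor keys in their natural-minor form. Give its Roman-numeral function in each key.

VI in G♯ minor; III in C♯ minor

The scale of G♯ minor (natural minor) is G♯ A♯ B C♯ D♯ E F♯; E is degree 6, and the triad built there (E-G♯-B) is major, so it is VI.
The scale of C♯ minor (natural minor) is C♯ D♯ E F♯ G♯ A B; E is degree 3, and the triad built there (E-G♯-B) is major, so it is III.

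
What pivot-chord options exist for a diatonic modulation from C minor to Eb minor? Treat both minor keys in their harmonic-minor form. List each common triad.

Ddim

Triads in C minor (harmonic minor): Cm (i), Ddim (ii°), Ebaug (III+), Fm (iv), G (V), Ab (VI), Bdim (vii°).
Triads in Eb minor (harmonic minor): Ebm (i), Fdim (ii°), Gbaug (III+), Abm (iv), Bb (V), Cb (VI), Ddim (vii°).
Shared triads with their functions: Ddim (ii° in C minor, vii° in Eb minor).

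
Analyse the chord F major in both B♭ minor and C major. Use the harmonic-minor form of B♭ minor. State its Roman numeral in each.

V in B♭ minor; IV in C major

The scale of B♭ minor (harmonic minor) is B♭ C D♭ E♭ F G♭ A; F is degree 5, and the triad built there (F-A-C) is major, so it is V.
The scale of C major is C D E F G A B; F is degree 4, and the triad built there (F-A-C) is major, so it is IV.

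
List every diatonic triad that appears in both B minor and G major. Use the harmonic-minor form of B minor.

Triads in B minor (harmonic minor): B minor (i), C# diminished (ii°), D augmented (III+), E minor (iv), F# major (V), G major (VI), A# diminished (vii°).
Triads in G major: G major (I), A minor (ii), B minor (iii), C major (IV), D major (V), E minor (vi), F# diminished (vii°).
Shared triads with their functions: B minor (i in B minor, iii in G major); E minor (iv in B minor, vi in G major); G major (VI in B minor, I in G major).

Bm, Em, G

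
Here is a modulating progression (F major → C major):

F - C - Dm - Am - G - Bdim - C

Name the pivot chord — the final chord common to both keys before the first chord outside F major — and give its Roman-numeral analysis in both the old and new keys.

Am — iii in F major, vi in C major

Chords diatonic to F major: F, Gm, Am, Bb, C, Dm, Edim.
Reading the progression, the first chord not in that set is G, so the modulation leaves F major there.
The chord immediately before G is Am, which is diatonic to both keys: iii in F major and vi in C major.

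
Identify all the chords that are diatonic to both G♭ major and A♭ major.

B♭m, D♭

Triads in G♭ major: G♭ major (I), A♭ minor (ii), B♭ minor (iii), C♭ major (IV), D♭ major (V), E♭ minor (vi), F diminished (vii°).
Triads in A♭ major: A♭ major (I), B♭ minor (ii), C minor (iii), D♭ major (IV), E♭ major (V), F minor (vi), G diminished (vii°).
Shared triads with their functions: B♭ minor (iii in G♭ major, ii in A♭ major); D♭ major (V in G♭ major, IV in A♭ major).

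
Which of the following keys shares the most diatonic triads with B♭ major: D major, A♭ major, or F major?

Triads of B♭ major: B♭ (I), Cm (ii), Dm (iii), E♭ (IV), F (V), Gm (vi), Adim (vii°).
D major shares 0: none.
A♭ major shares 2: Cm, E♭.
F major shares 4: B♭, Dm, F, Gm.
The most common triads (4) are shared with F major.

F major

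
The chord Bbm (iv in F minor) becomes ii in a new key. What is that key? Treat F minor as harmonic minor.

The numeral ii denotes a minor triad on scale degree 2. With Bb on degree 2, the tonic of the new key is Ab.
Degree 2 carries a minor triad in major keys, so the destination is Ab major.
Check: the diatonic triads of Ab major are Ab (I), Bbm (ii), Cm (iii), Db (IV), Eb (V), Fm (vi), Gdim (vii°) — Bbm is indeed ii.

Ab major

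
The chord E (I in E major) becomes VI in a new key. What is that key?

G♯ minor

The numeral VI denotes a major triad on scale degree 6. With E on degree 6, the tonic of the new key is G♯.
Degree 6 carries a major triad in minor keys, so the destination is G♯ minor.
Check: the diatonic triads of G♯ minor (natural minor) are G♯m (i), A♯dim (ii°), B (III), C♯m (iv), D♯m (v), E (VI), F♯ (VII) — E is indeed VI.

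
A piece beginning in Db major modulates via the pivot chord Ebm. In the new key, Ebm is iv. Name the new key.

Bb minor

The numeral iv denotes a minor triad on scale degree 4. With Eb on degree 4, the tonic of the new key is Bb.
Degree 4 carries a minor triad in minor keys, so the destination is Bb minor.
Check: the diatonic triads of Bb minor (natural minor) are Bbm (i), Cdim (ii°), Db (III), Ebm (iv), Fm (v), Gb (VI), Ab (VII) — Ebm is indeed iv.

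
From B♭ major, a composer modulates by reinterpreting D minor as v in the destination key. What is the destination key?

The numeral v denotes a minor triad on scale degree 5. With D on degree 5, the tonic of the new key is G.
Degree 5 carries a minor triad in natural-minor keys, so the destination is G minor.
Check: the diatonic triads of G minor (natural minor) are Gm (i), Adim (ii°), B♭ (III), Cm (iv), Dm (v), E♭ (VI), F (VII) — D minor is indeed v.

G minor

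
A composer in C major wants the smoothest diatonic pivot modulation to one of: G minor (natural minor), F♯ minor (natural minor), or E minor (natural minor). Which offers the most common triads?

E minor

Triads of C major: C major (I), D minor (ii), E minor (iii), F major (IV), G major (V), A minor (vi), B diminished (vii°).
G minor (natural minor) shares 2: Dm, F.
F♯ minor (natural minor) shares 0: none.
E minor (natural minor) shares 4: C, Em, G, Am.
The most common triads (4) are shared with E minor.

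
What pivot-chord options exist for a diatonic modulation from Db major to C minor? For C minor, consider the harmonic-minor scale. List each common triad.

Triads in Db major: Db (I), Ebm (ii), Fm (iii), Gb (IV), Ab (V), Bbm (vi), Cdim (vii°).
Triads in C minor (harmonic minor): Cm (i), Ddim (ii°), Ebaug (III+), Fm (iv), G (V), Ab (VI), Bdim (vii°).
Shared triads with their functions: Fm (iii in Db major, iv in C minor); Ab (V in Db major, VI in C minor).

Fm, Ab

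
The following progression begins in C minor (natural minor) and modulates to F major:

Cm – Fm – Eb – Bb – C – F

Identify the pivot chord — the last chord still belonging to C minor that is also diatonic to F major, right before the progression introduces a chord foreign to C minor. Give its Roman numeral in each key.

Chords diatonic to C minor: Cm, Ddim, Eb, Fm, Gm, Ab, Bb.
Reading the progression, the first chord not in that set is C, so the modulation leaves C minor there.
The chord immediately before C is Bb, which is diatonic to both keys: VII in C minor and IV in F major.

Bb — VII in C minor, IV in F major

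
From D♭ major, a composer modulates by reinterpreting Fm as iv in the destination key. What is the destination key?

The numeral iv denotes a minor triad on scale degree 4. With F on degree 4, the tonic of the new key is C.
Degree 4 carries a minor triad in minor keys, so the destination is C minor.
Check: the diatonic triads of C minor (natural minor) are Cm (i), Ddim (ii°), E♭ (III), Fm (iv), Gm (v), A♭ (VI), B♭ (VII) — Fm is indeed iv.

C minor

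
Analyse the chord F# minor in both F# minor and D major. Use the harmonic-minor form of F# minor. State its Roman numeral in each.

The scale of F# minor (harmonic minor) is F# G# A B C# D E#; F# is degree 1, and the triad built there (F#-A-C#) is minor, so it is i.
The scale of D major is D E F# G A B C#; F# is degree 3, and the triad built there (F#-A-C#) is minor, so it is iii.

i in F# minor; iii in D major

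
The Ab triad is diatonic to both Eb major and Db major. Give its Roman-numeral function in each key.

IV in Eb major; V in Db major

The scale of Eb major is Eb F G Ab Bb C D; Ab is degree 4, and the triad built there (Ab-C-Eb) is major, so it is IV.
The scale of Db major is Db Eb F Gb Ab Bb C; Ab is degree 5, and the triad built there (Ab-C-Eb) is major, so it is V.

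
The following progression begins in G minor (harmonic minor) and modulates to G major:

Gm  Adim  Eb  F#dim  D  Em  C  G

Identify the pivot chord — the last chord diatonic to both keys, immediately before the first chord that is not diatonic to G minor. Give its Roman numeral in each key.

Chords diatonic to G minor: Gm, Adim, Bbaug, Cm, D, Eb, F#dim.
Reading the progression, the first chord not in that set is Em, so the modulation leaves G minor there.
The chord immediately before Em is D, which is diatonic to both keys: V in G minor and V in G major.

D — V in G minor, V in G major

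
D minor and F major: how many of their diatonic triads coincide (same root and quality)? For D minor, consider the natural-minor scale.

Diatonic triads of D minor (natural minor): D minor (i), E diminished (ii°), F major (III), G minor (iv), A minor (v), B♭ major (VI), C major (VII).
Diatonic triads of F major: F major (I), G minor (ii), A minor (iii), B♭ major (IV), C major (V), D minor (vi), E diminished (vii°).
Matching root and quality in both lists: D minor, E diminished, F major, G minor, A minor, B♭ major, C major.
That gives 7 common triads.

7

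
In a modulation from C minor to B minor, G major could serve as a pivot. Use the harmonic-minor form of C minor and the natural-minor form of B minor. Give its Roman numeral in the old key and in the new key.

The scale of C minor (harmonic minor) is C D Eb F G Ab B; G is degree 5, and the triad built there (G-B-D) is major, so it is V.
The scale of B minor (natural minor) is B C# D E F# G A; G is degree 6, and the triad built there (G-B-D) is major, so it is VI.

V in C minor; VI in B minor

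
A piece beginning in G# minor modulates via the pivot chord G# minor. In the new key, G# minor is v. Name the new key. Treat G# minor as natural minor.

C# minor

The numeral v denotes a minor triad on scale degree 5. With G# on degree 5, the tonic of the new key is C#.
Degree 5 carries a minor triad in natural-minor keys, so the destination is C# minor.
Check: the diatonic triads of C# minor (natural minor) are C#m (i), D#dim (ii°), E (III), F#m (iv), G#m (v), A (VI), B (VII) — G# minor is indeed v.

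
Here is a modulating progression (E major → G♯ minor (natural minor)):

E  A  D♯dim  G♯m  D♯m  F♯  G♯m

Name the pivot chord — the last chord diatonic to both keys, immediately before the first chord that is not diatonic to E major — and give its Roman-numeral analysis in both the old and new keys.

G♯m — iii in E major, i in G♯ minor

Chords diatonic to E major: E, F♯m, G♯m, A, B, C♯m, D♯dim.
Reading the progression, the first chord not in that set is D♯m, so the modulation leaves E major there.
The chord immediately before D♯m is G♯m, which is diatonic to both keys: iii in E major and i in G♯ minor.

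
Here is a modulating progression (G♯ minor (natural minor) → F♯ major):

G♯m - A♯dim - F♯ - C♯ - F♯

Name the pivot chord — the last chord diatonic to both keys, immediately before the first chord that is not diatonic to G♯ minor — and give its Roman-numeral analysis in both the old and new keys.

F♯ — VII in G♯ minor, I in F♯ major

Chords diatonic to G♯ minor: G♯m, A♯dim, B, C♯m, D♯m, E, F♯.
Reading the progression, the first chord not in that set is C♯, so the modulation leaves G♯ minor there.
The chord immediately before C♯ is F♯, which is diatonic to both keys: VII in G♯ minor and I in F♯ major.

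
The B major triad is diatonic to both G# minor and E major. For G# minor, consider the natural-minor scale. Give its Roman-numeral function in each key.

The scale of G# minor (natural minor) is G# A# B C# D# E F#; B is degree 3, and the triad built there (B-D#-F#) is major, so it is III.
The scale of E major is E F# G# A B C# D#; B is degree 5, and the triad built there (B-D#-F#) is major, so it is V.

III in G# minor; V in E major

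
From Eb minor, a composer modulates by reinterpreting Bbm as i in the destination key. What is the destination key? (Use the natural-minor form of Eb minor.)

The numeral i denotes a minor triad on scale degree 1. With Bb on degree 1, the tonic of the new key is Bb.
Degree 1 carries a minor triad in minor keys, so the destination is Bb minor.
Check: the diatonic triads of Bb minor (natural minor) are Bbm (i), Cdim (ii°), Db (III), Ebm (iv), Fm (v), Gb (VI), Ab (VII) — Bbm is indeed i.

Bb minor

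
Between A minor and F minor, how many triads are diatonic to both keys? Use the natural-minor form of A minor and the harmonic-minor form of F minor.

Diatonic triads of A minor (natural minor): Am (i), Bdim (ii°), C (III), Dm (iv), Em (v), F (VI), G (VII).
Diatonic triads of F minor (harmonic minor): Fm (i), Gdim (ii°), Abaug (III+), Bbm (iv), C (V), Db (VI), Edim (vii°).
Matching root and quality in both lists: C.
That gives 1 common triad.

1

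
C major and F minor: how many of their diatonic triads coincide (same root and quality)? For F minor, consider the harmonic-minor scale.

1

Diatonic triads of C major: C major (I), D minor (ii), E minor (iii), F major (IV), G major (V), A minor (vi), B diminished (vii°).
Diatonic triads of F minor (harmonic minor): F minor (i), G diminished (ii°), Ab augmented (III+), Bb minor (iv), C major (V), Db major (VI), E diminished (vii°).
Matching root and quality in both lists: C major.
That gives 1 common triad.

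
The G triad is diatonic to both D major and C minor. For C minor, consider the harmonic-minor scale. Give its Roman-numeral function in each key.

IV in D major; V in C minor

The scale of D major is D E F# G A B C#; G is degree 4, and the triad built there (G-B-D) is major, so it is IV.
The scale of C minor (harmonic minor) is C D Eb F G Ab B; G is degree 5, and the triad built there (G-B-D) is major, so it is V.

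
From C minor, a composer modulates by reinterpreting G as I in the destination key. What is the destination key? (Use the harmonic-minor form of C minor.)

G major

The numeral I denotes a major triad on scale degree 1. With G on degree 1, the tonic of the new key is G.
Degree 1 carries a major triad in major keys, so the destination is G major.
Check: the diatonic triads of G major are G (I), Am (ii), Bm (iii), C (IV), D (V), Em (vi), F#dim (vii°) — G is indeed I.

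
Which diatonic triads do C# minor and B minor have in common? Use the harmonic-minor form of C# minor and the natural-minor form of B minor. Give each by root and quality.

Triads in C# minor (harmonic minor): C#m (i), D#dim (ii°), Eaug (III+), F#m (iv), G# (V), A (VI), B#dim (vii°).
Triads in B minor (natural minor): Bm (i), C#dim (ii°), D (III), Em (iv), F#m (v), G (VI), A (VII).
Shared triads with their functions: F#m (iv in C# minor, v in B minor); A (VI in C# minor, VII in B minor).

F#m, A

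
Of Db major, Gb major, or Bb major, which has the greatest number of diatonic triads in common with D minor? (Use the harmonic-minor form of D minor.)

Bb major

Triads of D minor (harmonic minor): Dm (i), Edim (ii°), Faug (III+), Gm (iv), A (V), Bb (VI), C#dim (vii°).
Db major shares 0: none.
Gb major shares 0: none.
Bb major shares 3: Dm, Gm, Bb.
The most common triads (3) are shared with Bb major.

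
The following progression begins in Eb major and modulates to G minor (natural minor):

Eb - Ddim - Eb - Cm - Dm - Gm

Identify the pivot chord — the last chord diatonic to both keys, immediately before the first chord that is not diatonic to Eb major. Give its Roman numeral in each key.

Chords diatonic to Eb major: Eb, Fm, Gm, Ab, Bb, Cm, Ddim.
Reading the progression, the first chord not in that set is Dm, so the modulation leaves Eb major there.
The chord immediately before Dm is Cm, which is diatonic to both keys: vi in Eb major and iv in G minor.

Cm — vi in Eb major, iv in G minor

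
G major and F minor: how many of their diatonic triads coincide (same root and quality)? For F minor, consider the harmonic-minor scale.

Diatonic triads of G major: G (I), Am (ii), Bm (iii), C (IV), D (V), Em (vi), F#dim (vii°).
Diatonic triads of F minor (harmonic minor): Fm (i), Gdim (ii°), Abaug (III+), Bbm (iv), C (V), Db (VI), Edim (vii°).
Matching root and quality in both lists: C.
That gives 1 common triad.

1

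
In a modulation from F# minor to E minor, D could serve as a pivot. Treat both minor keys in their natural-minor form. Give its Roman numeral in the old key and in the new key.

VI in F# minor; VII in E minor

The scale of F# minor (natural minor) is F# G# A B C# D E; D is degree 6, and the triad built there (D-F#-A) is major, so it is VI.
The scale of E minor (natural minor) is E F# G A B C D; D is degree 7, and the triad built there (D-F#-A) is major, so it is VII.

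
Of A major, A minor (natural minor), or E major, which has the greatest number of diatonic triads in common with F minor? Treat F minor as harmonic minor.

A minor

Triads of F minor (harmonic minor): F minor (i), G diminished (ii°), Ab augmented (III+), Bb minor (iv), C major (V), Db major (VI), E diminished (vii°).
A major shares 0: none.
A minor (natural minor) shares 1: C.
E major shares 0: none.
The most common triads (1) are shared with A minor.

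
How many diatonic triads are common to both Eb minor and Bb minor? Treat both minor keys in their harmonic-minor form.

1

Diatonic triads of Eb minor (harmonic minor): Ebm (i), Fdim (ii°), Gbaug (III+), Abm (iv), Bb (V), Cb (VI), Ddim (vii°).
Diatonic triads of Bb minor (harmonic minor): Bbm (i), Cdim (ii°), Dbaug (III+), Ebm (iv), F (V), Gb (VI), Adim (vii°).
Matching root and quality in both lists: Ebm.
That gives 1 common triad.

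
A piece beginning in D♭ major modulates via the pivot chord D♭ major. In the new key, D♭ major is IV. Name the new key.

The numeral IV denotes a major triad on scale degree 4. With D♭ on degree 4, the tonic of the new key is A♭.
Degree 4 carries a major triad in major keys, so the destination is A♭ major.
Check: the diatonic triads of A♭ major are A♭ (I), B♭m (ii), Cm (iii), D♭ (IV), E♭ (V), Fm (vi), Gdim (vii°) — D♭ major is indeed IV.

A♭ major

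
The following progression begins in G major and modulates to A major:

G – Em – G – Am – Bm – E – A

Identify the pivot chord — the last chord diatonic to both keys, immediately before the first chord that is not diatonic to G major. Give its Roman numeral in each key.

Bm — iii in G major, ii in A major

Chords diatonic to G major: G, Am, Bm, C, D, Em, F♯dim.
Reading the progression, the first chord not in that set is E, so the modulation leaves G major there.
The chord immediately before E is Bm, which is diatonic to both keys: iii in G major and ii in A major.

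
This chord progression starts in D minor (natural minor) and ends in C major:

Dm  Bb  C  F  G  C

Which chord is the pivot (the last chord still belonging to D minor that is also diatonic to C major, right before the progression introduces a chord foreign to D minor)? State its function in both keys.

F — III in D minor, IV in C major

Chords diatonic to D minor: Dm, Edim, F, Gm, Am, Bb, C.
Reading the progression, the first chord not in that set is G, so the modulation leaves D minor there.
The chord immediately before G is F, which is diatonic to both keys: III in D minor and IV in C major.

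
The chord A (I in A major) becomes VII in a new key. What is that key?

The numeral VII denotes a major triad on scale degree 7. With A on degree 7, the tonic of the new key is B.
Degree 7 carries a major triad in natural-minor keys, so the destination is B minor.
Check: the diatonic triads of B minor (natural minor) are Bm (i), C♯dim (ii°), D (III), Em (iv), F♯m (v), G (VI), A (VII) — A is indeed VII.

B minor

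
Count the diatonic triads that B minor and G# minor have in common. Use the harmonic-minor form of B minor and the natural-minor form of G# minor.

Diatonic triads of B minor (harmonic minor): Bm (i), C#dim (ii°), Daug (III+), Em (iv), F# (V), G (VI), A#dim (vii°).
Diatonic triads of G# minor (natural minor): G#m (i), A#dim (ii°), B (III), C#m (iv), D#m (v), E (VI), F# (VII).
Matching root and quality in both lists: F#, A#dim.
That gives 2 common triads.

2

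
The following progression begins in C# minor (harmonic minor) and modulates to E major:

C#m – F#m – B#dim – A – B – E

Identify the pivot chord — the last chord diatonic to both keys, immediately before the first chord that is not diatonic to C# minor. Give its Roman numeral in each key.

Chords diatonic to C# minor: C#m, D#dim, Eaug, F#m, G#, A, B#dim.
Reading the progression, the first chord not in that set is B, so the modulation leaves C# minor there.
The chord immediately before B is A, which is diatonic to both keys: VI in C# minor and IV in E major.

A — VI in C# minor, IV in E major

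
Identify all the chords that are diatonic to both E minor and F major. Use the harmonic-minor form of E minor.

Am, C

Triads in E minor (harmonic minor): Em (i), F#dim (ii°), Gaug (III+), Am (iv), B (V), C (VI), D#dim (vii°).
Triads in F major: F (I), Gm (ii), Am (iii), Bb (IV), C (V), Dm (vi), Edim (vii°).
Shared triads with their functions: Am (iv in E minor, iii in F major); C (VI in E minor, V in F major).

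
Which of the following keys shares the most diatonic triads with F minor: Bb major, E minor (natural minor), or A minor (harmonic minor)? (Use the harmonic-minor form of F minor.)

Triads of F minor (harmonic minor): Fm (i), Gdim (ii°), Abaug (III+), Bbm (iv), C (V), Db (VI), Edim (vii°).
Bb major shares 0: none.
E minor (natural minor) shares 1: C.
A minor (harmonic minor) shares 0: none.
The most common triads (1) are shared with E minor.

E minor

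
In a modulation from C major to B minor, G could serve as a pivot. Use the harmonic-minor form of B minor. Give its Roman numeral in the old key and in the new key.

The scale of C major is C D E F G A B; G is degree 5, and the triad built there (G-B-D) is major, so it is V.
The scale of B minor (harmonic minor) is B C♯ D E F♯ G A♯; G is degree 6, and the triad built there (G-B-D) is major, so it is VI.

V in C major; VI in B minor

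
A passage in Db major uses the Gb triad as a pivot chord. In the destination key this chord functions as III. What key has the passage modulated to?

The numeral III denotes a major triad on scale degree 3. With Gb on degree 3, the tonic of the new key is Eb.
Degree 3 carries a major triad in natural-minor keys, so the destination is Eb minor.
Check: the diatonic triads of Eb minor (natural minor) are Ebm (i), Fdim (ii°), Gb (III), Abm (iv), Bbm (v), Cb (VI), Db (VII) — Gb is indeed III.

Eb minor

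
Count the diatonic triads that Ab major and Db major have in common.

Diatonic triads of Ab major: Ab (I), Bbm (ii), Cm (iii), Db (IV), Eb (V), Fm (vi), Gdim (vii°).
Diatonic triads of Db major: Db (I), Ebm (ii), Fm (iii), Gb (IV), Ab (V), Bbm (vi), Cdim (vii°).
Matching root and quality in both lists: Ab, Bbm, Db, Fm.
That gives 4 common triads.

4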